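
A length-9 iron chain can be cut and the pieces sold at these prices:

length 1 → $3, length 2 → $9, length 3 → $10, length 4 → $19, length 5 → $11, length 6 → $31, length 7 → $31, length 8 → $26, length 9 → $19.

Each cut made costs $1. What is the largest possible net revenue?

Build r[k] bottom-up: r[k] = max over allowed piece i of (p[i] + r[k−i]) − 1 per cut.
r[1] = 3
r[2] = max(3+3-1, 9+0) = 9
r[3] = max(3+9-1, 9+3-1, 10+0) = 11
r[4] = max(3+11-1, 9+9-1, 10+3-1, 19+0) = 19
r[5] = max(3+19-1, 9+11-1, 10+9-1, 19+3-1, 11+0) = 21
r[6] = max(3+21-1, 9+19-1, 10+11-1, 19+9-1, 11+3-1, 31+0) = 31
r[7] = max(3+31-1, 9+21-1, 10+19-1, …, 31+3-1, 31+0) = 33
r[8] = max(3+33-1, 9+31-1, 10+21-1, …, 31+3-1, 26+0) = 39
r[9] = max(3+39-1, 9+33-1, 10+31-1, …, 26+3-1, 19+0) = 41
One optimal plan: pieces 6 + 2 + 1 (2 cuts) → $43 − $2 = $41.

41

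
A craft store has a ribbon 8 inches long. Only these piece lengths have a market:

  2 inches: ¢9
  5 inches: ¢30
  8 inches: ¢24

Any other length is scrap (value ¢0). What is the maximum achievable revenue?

Let best[k] be the best obtainable value from length k. For each k, try every first piece i and keep the best of price[i] + best[k−i].
best[1] = 0
best[2] = 9
best[3] = 9
best[4] = 18  (first piece 2, then best[2]=9)
best[5] = max(9+9, 30+0) = 30
best[6] = max(9+18, 30+0) = 30
best[7] = max(9+30, 30+9) = 39
best[8] = max(9+30, 30+9, 24+0) = 39
One optimal cutting: pieces 5 + 2 with 1 inch of scrap → ¢39.

39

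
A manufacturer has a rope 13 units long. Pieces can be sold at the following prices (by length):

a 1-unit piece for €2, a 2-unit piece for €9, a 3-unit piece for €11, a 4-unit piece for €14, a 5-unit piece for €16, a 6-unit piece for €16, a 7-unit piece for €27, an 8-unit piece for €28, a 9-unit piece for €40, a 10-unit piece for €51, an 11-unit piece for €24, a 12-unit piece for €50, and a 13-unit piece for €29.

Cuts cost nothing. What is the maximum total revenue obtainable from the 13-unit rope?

Build R[k] bottom-up: R[k] = max over allowed piece i of (p[i] + R[k−i]).
R[1] = 2
R[2] = 9
R[3] = 11  (first piece 1, then R[2]=9)
R[4] = 18  (first piece 2, then R[2]=9)
R[5] = 20  (first piece 1, then R[4]=18)
R[6] = 27  (first piece 2, then R[4]=18)
R[7] = 29  (first piece 1, then R[6]=27)
R[8] = 36  (first piece 2, then R[6]=27)
R[9] = 40
R[10] = 51
R[11] = 53  (first piece 1, then R[10]=51)
R[12] = 60  (first piece 2, then R[10]=51)
R[13] = 62  (first piece 1, then R[12]=60)
One optimal cutting: 10 + 2 + 1 → €51 + €9 + €2 = €62.

62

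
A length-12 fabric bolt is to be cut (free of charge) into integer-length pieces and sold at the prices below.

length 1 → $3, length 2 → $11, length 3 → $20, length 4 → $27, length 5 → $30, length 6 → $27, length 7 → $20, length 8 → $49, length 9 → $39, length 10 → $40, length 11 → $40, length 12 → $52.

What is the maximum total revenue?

81

Let v[k] be the best obtainable value from length k. For each k, try every first piece i and keep the best of price[i] + v[k−i].
v[1] = 3
v[2] = max(3+3, 11+0) = 11
v[3] = max(3+11, 11+3, 20+0) = 20
v[4] = max(3+20, 11+11, 20+3, 27+0) = 27
v[5] = max(3+27, 11+20, 20+11, 27+3, 30+0) = 31
v[6] = max(3+31, 11+27, 20+20, 27+11, 30+3, 27+0) = 40
v[7] = max(3+40, 11+31, 20+27, …, 27+3, 20+0) = 47
v[8] = max(3+47, 11+40, 20+31, …, 20+3, 49+0) = 54
v[9] = max(3+54, 11+47, 20+40, …, 49+3, 39+0) = 60
v[10] = max(3+60, 11+54, 20+47, …, 39+3, 40+0) = 67
v[11] = max(3+67, 11+60, 20+54, …, 40+3, 40+0) = 74
v[12] = max(3+74, 11+67, 20+60, …, 40+3, 52+0) = 81
One optimal cutting: 4 + 4 + 4 → $27 + $27 + $27 = $81.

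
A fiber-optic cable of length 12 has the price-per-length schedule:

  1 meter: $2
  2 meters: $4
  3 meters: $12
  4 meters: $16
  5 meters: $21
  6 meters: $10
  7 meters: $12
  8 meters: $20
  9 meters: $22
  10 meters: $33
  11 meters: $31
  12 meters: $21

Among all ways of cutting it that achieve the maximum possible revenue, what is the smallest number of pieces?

Let r[k] be the best obtainable value from length k. For each k, try every first piece i and keep the best of price[i] + r[k−i].
r[1] = 2
r[2] = max(2+2, 4+0) = 4
r[3] = max(2+4, 4+2, 12+0) = 12
r[4] = max(2+12, 4+4, 12+2, 16+0) = 16
r[5] = max(2+16, 4+12, 12+4, 16+2, 21+0) = 21
r[6] = max(2+21, 4+16, 12+12, 16+4, 21+2, 10+0) = 24
r[7] = max(2+24, 4+21, 12+16, …, 10+2, 12+0) = 28
r[8] = max(2+28, 4+24, 12+21, …, 12+2, 20+0) = 33
r[9] = max(2+33, 4+28, 12+24, …, 20+2, 22+0) = 37
r[10] = max(2+37, 4+33, 12+28, …, 22+2, 33+0) = 42
r[11] = max(2+42, 4+37, 12+33, …, 33+2, 31+0) = 45
r[12] = max(2+45, 4+42, 12+37, …, 31+2, 21+0) = 49
Maximum revenue is $49.
Now minimize piece count subject to staying optimal: for each k, pieces[k] = 1 + min over i with p[i]+r[k−i]=r[k] of pieces[k−i].
pieces[9] = 2
pieces[10] = 2
pieces[11] = 3
pieces[12] = 3

3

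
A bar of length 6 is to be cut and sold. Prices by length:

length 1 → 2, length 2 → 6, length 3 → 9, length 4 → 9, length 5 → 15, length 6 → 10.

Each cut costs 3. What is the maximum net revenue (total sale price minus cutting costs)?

Build r[k] bottom-up: r[k] = max over allowed piece i of (p[i] + r[k−i]) − 3 per cut.
r[1] = 2
r[2] = max(2+2-3, 6+0) = 6
r[3] = max(2+6-3, 6+2-3, 9+0) = 9
r[4] = max(2+9-3, 6+6-3, 9+2-3, 9+0) = 9
r[5] = max(2+9-3, 6+9-3, 9+6-3, 9+2-3, 15+0) = 15
r[6] = max(2+15-3, 6+9-3, 9+9-3, 9+6-3, 15+2-3, 10+0) = 15
One optimal plan: pieces 3 + 3 (1 cut) → 18 − 3 = 15.

15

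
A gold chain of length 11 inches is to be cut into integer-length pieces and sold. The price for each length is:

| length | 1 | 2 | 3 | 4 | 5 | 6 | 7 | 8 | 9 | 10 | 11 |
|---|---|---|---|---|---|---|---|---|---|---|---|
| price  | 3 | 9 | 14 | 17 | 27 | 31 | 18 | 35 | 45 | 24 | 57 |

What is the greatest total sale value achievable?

58

Let best[k] be the best obtainable value from length k. For each k, try every first piece i and keep the best of price[i] + best[k−i].
best[1] = 3
best[2] = 9
best[3] = 14
best[4] = 18  (first piece 2, then best[2]=9)
best[5] = 27
best[6] = 31
best[7] = 36  (first piece 2, then best[5]=27)
best[8] = 41  (first piece 3, then best[5]=27)
best[9] = 45  (first piece 2, then best[7]=36)
best[10] = 54  (first piece 5, then best[5]=27)
best[11] = 58  (first piece 5, then best[6]=31)
One optimal cutting: 6 + 5 → $31 + $27 = $58.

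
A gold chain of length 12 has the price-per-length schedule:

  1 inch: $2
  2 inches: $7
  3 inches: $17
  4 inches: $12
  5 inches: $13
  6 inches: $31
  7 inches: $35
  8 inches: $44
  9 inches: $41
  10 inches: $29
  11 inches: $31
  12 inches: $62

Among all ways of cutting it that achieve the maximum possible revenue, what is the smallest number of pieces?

Consider every possible first cut. r[k] is the best of p[i]+r[k−i] over all sellable i≤k.
r[1] = 2
r[2] = max(2+2, 7+0) = 7
r[3] = max(2+7, 7+2, 17+0) = 17
r[4] = max(2+17, 7+7, 17+2, 12+0) = 19
r[5] = max(2+19, 7+17, 17+7, 12+2, 13+0) = 24
r[6] = max(2+24, 7+19, 17+17, 12+7, 13+2, 31+0) = 34
r[7] = max(2+34, 7+24, 17+19, …, 31+2, 35+0) = 36
r[8] = max(2+36, 7+34, 17+24, …, 35+2, 44+0) = 44
r[9] = max(2+44, 7+36, 17+34, …, 44+2, 41+0) = 51
r[10] = max(2+51, 7+44, 17+36, …, 41+2, 29+0) = 53
r[11] = max(2+53, 7+51, 17+44, …, 29+2, 31+0) = 61
r[12] = max(2+61, 7+53, 17+51, …, 31+2, 62+0) = 68
Maximum revenue is $68.
Now minimize piece count subject to staying optimal: for each k, pieces[k] = 1 + min over i with p[i]+r[k−i]=r[k] of pieces[k−i].
pieces[9] = 3
pieces[10] = 4
pieces[11] = 2
pieces[12] = 4

4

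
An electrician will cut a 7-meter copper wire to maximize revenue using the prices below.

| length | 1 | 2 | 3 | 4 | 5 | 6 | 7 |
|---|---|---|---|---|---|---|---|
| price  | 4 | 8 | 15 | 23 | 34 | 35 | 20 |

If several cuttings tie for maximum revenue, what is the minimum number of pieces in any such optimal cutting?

Consider every possible first cut. r[k] is the best of p[i]+r[k−i] over all sellable i≤k.
r[1] = 4
r[2] = max(4+4, 8+0) = 8
r[3] = max(4+8, 8+4, 15+0) = 15
r[4] = max(4+15, 8+8, 15+4, 23+0) = 23
r[5] = max(4+23, 8+15, 15+8, 23+4, 34+0) = 34
r[6] = max(4+34, 8+23, 15+15, 23+8, 34+4, 35+0) = 38
r[7] = max(4+38, 8+34, 15+23, …, 35+4, 20+0) = 42
Maximum revenue is €42.
Now minimize piece count subject to staying optimal: for each k, pieces[k] = 1 + min over i with p[i]+r[k−i]=r[k] of pieces[k−i].
pieces[4] = 1
pieces[5] = 1
pieces[6] = 2
pieces[7] = 2

2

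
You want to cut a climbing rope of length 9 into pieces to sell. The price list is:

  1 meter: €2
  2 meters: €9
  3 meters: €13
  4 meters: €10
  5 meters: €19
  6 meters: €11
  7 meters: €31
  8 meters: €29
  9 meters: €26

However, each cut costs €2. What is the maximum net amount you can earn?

Let v[k] be the best obtainable value from length k. For each k, try every first piece i and keep the best of price[i] + v[k−i] minus the 2 cut fee when i<k.
v[1] = 2
v[2] = 9
v[3] = 13
v[4] = 16  (first piece 2, then v[2]=9)
v[5] = 20  (first piece 2, then v[3]=13)
v[6] = 24  (first piece 3, then v[3]=13)
v[7] = 31
v[8] = 31  (first piece 1, then v[7]=31)
v[9] = 38  (first piece 2, then v[7]=31)
One optimal plan: pieces 7 + 2 (1 cut) → €40 − €2 = €38.

38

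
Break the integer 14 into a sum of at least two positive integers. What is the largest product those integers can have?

Define f[k] = max over 1≤i<k of i · max(k−i, f[k−i]); the inner max lets the remainder stay uncut if that's better.
f[2] = 1×max(1,0) = 1×1 = 1
f[3] = 1×max(2,1) = 1×2 = 2
f[4] = 2×max(2,1) = 2×2 = 4
f[5] = 2×max(3,2) = 2×3 = 6
f[6] = 3×max(3,2) = 3×3 = 9
f[7] = 2×max(5,6) = 2×6 = 12
f[8] = 2×max(6,9) = 2×9 = 18
f[9] = 3×max(6,9) = 3×9 = 27
f[10] = 2×max(8,18) = 2×18 = 36
f[11] = 2×max(9,27) = 2×27 = 54
f[12] = 3×max(9,27) = 3×27 = 81
f[13] = 2×max(11,54) = 2×54 = 108
f[14] = 2×max(12,81) = 2×81 = 162
One optimal split: 3 + 3 + 3 + 3 + 2; product 3×3×3×3×2 = 162.

162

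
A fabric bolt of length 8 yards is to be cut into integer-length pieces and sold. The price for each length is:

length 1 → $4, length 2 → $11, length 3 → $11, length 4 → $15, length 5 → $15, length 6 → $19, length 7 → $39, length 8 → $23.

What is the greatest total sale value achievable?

Let r[k] be the best obtainable value from length k. For each k, try every first piece i and keep the best of price[i] + r[k−i].
r[1] = 4
r[2] = 11
r[3] = 15  (first piece 1, then r[2]=11)
r[4] = 22  (first piece 2, then r[2]=11)
r[5] = 26  (first piece 1, then r[4]=22)
r[6] = 33  (first piece 2, then r[4]=22)
r[7] = 39
r[8] = 44  (first piece 2, then r[6]=33)
One optimal cutting: 2 + 2 + 2 + 2 → $11 + $11 + $11 + $11 = $44.

44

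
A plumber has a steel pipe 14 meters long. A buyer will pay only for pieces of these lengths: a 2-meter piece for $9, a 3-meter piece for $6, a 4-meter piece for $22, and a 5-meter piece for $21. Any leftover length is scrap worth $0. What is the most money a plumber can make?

75

Let r[k] be the best obtainable value from length k. For each k, try every first piece i and keep the best of price[i] + r[k−i].
r[1] = 0
r[2] = 9
r[3] = max(9+0, 6+0) = 9
r[4] = max(9+9, 6+0, 22+0) = 22
r[5] = max(9+9, 6+9, 22+0, 21+0) = 22
r[6] = max(9+22, 6+9, 22+9, 21+0) = 31
r[7] = max(9+22, 6+22, 22+9, 21+9) = 31
r[8] = max(9+31, 6+22, 22+22, 21+9) = 44
r[9] = max(9+31, 6+31, 22+22, 21+22) = 44
r[10] = max(9+44, 6+31, 22+31, 21+22) = 53
r[11] = max(9+44, 6+44, 22+31, 21+31) = 53
r[12] = max(9+53, 6+44, 22+44, 21+31) = 66
r[13] = max(9+53, 6+53, 22+44, 21+44) = 66
r[14] = max(9+66, 6+53, 22+53, 21+44) = 75
One optimal cutting: 4 + 4 + 4 + 2 → $75.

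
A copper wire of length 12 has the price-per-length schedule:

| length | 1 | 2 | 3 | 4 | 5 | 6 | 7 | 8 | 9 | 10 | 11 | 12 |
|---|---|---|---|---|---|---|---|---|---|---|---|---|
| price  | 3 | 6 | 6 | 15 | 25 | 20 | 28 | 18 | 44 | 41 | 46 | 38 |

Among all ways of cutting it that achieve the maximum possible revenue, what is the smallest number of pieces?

Build r[k] bottom-up: r[k] = max over allowed piece i of (p[i] + r[k−i]).
r[1] = 3
r[2] = 6  (first piece 1, then r[1]=3)
r[3] = 9  (first piece 1, then r[2]=6)
r[4] = 15
r[5] = 25
r[6] = 28  (first piece 1, then r[5]=25)
r[7] = 31  (first piece 1, then r[6]=28)
r[8] = 34  (first piece 1, then r[7]=31)
r[9] = 44
r[10] = 50  (first piece 5, then r[5]=25)
r[11] = 53  (first piece 1, then r[10]=50)
r[12] = 56  (first piece 1, then r[11]=53)
Maximum revenue is €56.
Now minimize piece count subject to staying optimal: for each k, pieces[k] = 1 + min over i with p[i]+r[k−i]=r[k] of pieces[k−i].
pieces[9] = 1
pieces[10] = 2
pieces[11] = 3
pieces[12] = 3

3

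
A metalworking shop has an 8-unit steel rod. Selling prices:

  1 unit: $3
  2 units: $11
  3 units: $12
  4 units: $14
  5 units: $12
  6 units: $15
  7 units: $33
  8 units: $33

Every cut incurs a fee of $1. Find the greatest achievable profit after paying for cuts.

Build net[k] bottom-up: net[k] = max over allowed piece i of (p[i] + net[k−i]) − 1 per cut.
net[1] = 3
net[2] = max(3+3-1, 11+0) = 11
net[3] = max(3+11-1, 11+3-1, 12+0) = 13
net[4] = max(3+13-1, 11+11-1, 12+3-1, 14+0) = 21
net[5] = max(3+21-1, 11+13-1, 12+11-1, 14+3-1, 12+0) = 23
net[6] = max(3+23-1, 11+21-1, 12+13-1, 14+11-1, 12+3-1, 15+0) = 31
net[7] = max(3+31-1, 11+23-1, 12+21-1, …, 15+3-1, 33+0) = 33
net[8] = max(3+33-1, 11+31-1, 12+23-1, …, 33+3-1, 33+0) = 41
One optimal plan: pieces 2 + 2 + 2 + 2 (3 cuts) → $44 − $3 = $41.

41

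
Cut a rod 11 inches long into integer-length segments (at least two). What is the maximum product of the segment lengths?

Define g[k] = max over 1≤i<k of i · max(k−i, g[k−i]); the inner max lets the remainder stay uncut if that's better.
g[2] = 1·max(1,0) = 1·1 = 1
g[3] = max(1·2, 2·1) = 2
g[4] = max(1·3, 2·2, 3·1) = 4
g[5] = max(1·4, 2·3, 3·2, 4·1) = 6
g[6] = max(1·6, 2·4, 3·3, 4·2, 5·1) = 9
g[7] = max(1·9, 2·6, 3·4, 4·3, 5·2, 6·1) = 12
g[8] = max(1·12, 2·9, 3·6, …, 6·2, 7·1) = 18
g[9] = max(1·18, 2·12, 3·9, …, 7·2, 8·1) = 27
g[10] = max(1·27, 2·18, 3·12, …, 8·2, 9·1) = 36
g[11] = max(1·36, 2·27, 3·18, …, 9·2, 10·1) = 54
One optimal split: 3 + 3 + 3 + 2; product 3·3·3·2 = 54.

54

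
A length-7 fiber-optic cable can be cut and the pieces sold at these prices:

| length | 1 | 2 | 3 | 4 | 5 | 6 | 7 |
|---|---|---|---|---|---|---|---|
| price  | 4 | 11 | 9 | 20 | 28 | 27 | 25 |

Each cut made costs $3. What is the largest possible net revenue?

36

Let r[k] be the best obtainable value from length k. For each k, try every first piece i and keep the best of price[i] + r[k−i] minus the 3 cut fee when i<k.
r[1] = 4
r[2] = 11
r[3] = 12  (first piece 1, then r[2]=11)
r[4] = 20
r[5] = 28
r[6] = 29  (first piece 1, then r[5]=28)
r[7] = 36  (first piece 2, then r[5]=28)
One optimal plan: pieces 5 + 2 (1 cut) → $39 − $3 = $36.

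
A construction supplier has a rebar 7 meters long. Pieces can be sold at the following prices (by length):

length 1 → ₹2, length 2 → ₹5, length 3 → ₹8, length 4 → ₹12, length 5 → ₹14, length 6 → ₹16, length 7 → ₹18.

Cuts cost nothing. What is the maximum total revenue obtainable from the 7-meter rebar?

Consider every possible first cut. R[k] is the best of p[i]+R[k−i] over all sellable i≤k.
R[1] = 2
R[2] = 5
R[3] = 8
R[4] = 12
R[5] = 14  (first piece 1, then R[4]=12)
R[6] = 17  (first piece 2, then R[4]=12)
R[7] = 20  (first piece 3, then R[4]=12)
One optimal cutting: 4 + 3 → ₹12 + ₹8 = ₹20.

20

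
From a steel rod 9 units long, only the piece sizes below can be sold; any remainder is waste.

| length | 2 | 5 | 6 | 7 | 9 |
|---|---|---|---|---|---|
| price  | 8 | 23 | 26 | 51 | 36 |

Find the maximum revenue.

59

Build f[k] bottom-up: f[k] = max over allowed piece i of (p[i] + f[k−i]).
f[1] = 0
f[2] = 8
f[3] = 8
f[4] = 16  (first piece 2, then f[2]=8)
f[5] = max(8+8, 23+0) = 23
f[6] = max(8+16, 23+0, 26+0) = 26
f[7] = max(8+23, 23+8, 26+0, 51+0) = 51
f[8] = max(8+26, 23+8, 26+8, 51+0) = 51
f[9] = max(8+51, 23+16, 26+8, 51+8, 36+0) = 59
One optimal cutting: 7 + 2 → $59.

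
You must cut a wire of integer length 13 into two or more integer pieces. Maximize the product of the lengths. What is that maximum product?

108

Fill m[k] for k=2..13: at each k try every first piece i and multiply by the better of (k−i) uncut or m[k−i].
Small cases: m[2]=1, m[3]=2, m[4]=4, m[5]=6, m[6]=9.
m[7] = 2×max(5,6) = 2×6 = 12
m[8] = 2×max(6,9) = 2×9 = 18
m[9] = 3×max(6,9) = 3×9 = 27
m[10] = 2×max(8,18) = 2×18 = 36
m[11] = 2×max(9,27) = 2×27 = 54
m[12] = 3×max(9,27) = 3×27 = 81
m[13] = 2×max(11,54) = 2×54 = 108
One optimal split: 3 + 3 + 3 + 2 + 2; product 3×3×3×2×2 = 108.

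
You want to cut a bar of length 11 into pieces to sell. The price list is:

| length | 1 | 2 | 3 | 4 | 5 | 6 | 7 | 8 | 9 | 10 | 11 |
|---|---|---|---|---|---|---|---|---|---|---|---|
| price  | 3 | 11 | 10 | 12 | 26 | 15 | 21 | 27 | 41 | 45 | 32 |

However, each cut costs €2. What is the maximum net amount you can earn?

53

Build v[k] bottom-up: v[k] = max over allowed piece i of (p[i] + v[k−i]) − 2 per cut.
v[1] = 3
v[2] = 11
v[3] = 12  (first piece 1, then v[2]=11)
v[4] = 20  (first piece 2, then v[2]=11)
v[5] = 26
v[6] = 29  (first piece 2, then v[4]=20)
v[7] = 35  (first piece 2, then v[5]=26)
v[8] = 38  (first piece 2, then v[6]=29)
v[9] = 44  (first piece 2, then v[7]=35)
v[10] = 50  (first piece 5, then v[5]=26)
v[11] = 53  (first piece 2, then v[9]=44)
One optimal plan: pieces 5 + 2 + 2 + 2 (3 cuts) → €59 − €6 = €53.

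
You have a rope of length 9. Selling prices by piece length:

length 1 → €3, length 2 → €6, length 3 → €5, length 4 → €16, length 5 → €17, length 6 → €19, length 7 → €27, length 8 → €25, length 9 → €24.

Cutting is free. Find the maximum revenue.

Consider every possible first cut. best[k] is the best of p[i]+best[k−i] over all sellable i≤k.
best[1] = 3
best[2] = max(3+3, 6+0) = 6
best[3] = max(3+6, 6+3, 5+0) = 9
best[4] = max(3+9, 6+6, 5+3, 16+0) = 16
best[5] = max(3+16, 6+9, 5+6, 16+3, 17+0) = 19
best[6] = max(3+19, 6+16, 5+9, 16+6, 17+3, 19+0) = 22
best[7] = max(3+22, 6+19, 5+16, …, 19+3, 27+0) = 27
best[8] = max(3+27, 6+22, 5+19, …, 27+3, 25+0) = 32
best[9] = max(3+32, 6+27, 5+22, …, 25+3, 24+0) = 35
One optimal cutting: 4 + 4 + 1 → €16 + €16 + €3 = €35.

35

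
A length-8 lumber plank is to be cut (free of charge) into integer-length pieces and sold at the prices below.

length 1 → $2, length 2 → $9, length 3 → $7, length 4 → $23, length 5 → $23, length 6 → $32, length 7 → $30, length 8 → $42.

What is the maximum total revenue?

Consider every possible first cut. r[k] is the best of p[i]+r[k−i] over all sellable i≤k.
r[1] = 2
r[2] = max(2+2, 9+0) = 9
r[3] = max(2+9, 9+2, 7+0) = 11
r[4] = max(2+11, 9+9, 7+2, 23+0) = 23
r[5] = max(2+23, 9+11, 7+9, 23+2, 23+0) = 25
r[6] = max(2+25, 9+23, 7+11, 23+9, 23+2, 32+0) = 32
r[7] = max(2+32, 9+25, 7+23, …, 32+2, 30+0) = 34
r[8] = max(2+34, 9+32, 7+25, …, 30+2, 42+0) = 46
One optimal cutting: 4 + 4 → $23 + $23 = $46.

46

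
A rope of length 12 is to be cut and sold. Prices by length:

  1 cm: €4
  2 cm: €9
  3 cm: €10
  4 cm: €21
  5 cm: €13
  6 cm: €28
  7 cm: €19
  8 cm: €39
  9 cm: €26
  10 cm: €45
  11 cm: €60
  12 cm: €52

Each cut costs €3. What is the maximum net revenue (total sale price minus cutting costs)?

Let v[k] be the best obtainable value from length k. For each k, try every first piece i and keep the best of price[i] + v[k−i] minus the 3 cut fee when i<k.
v[1] = 4
v[2] = max(4+4-3, 9+0) = 9
v[3] = max(4+9-3, 9+4-3, 10+0) = 10
v[4] = max(4+10-3, 9+9-3, 10+4-3, 21+0) = 21
v[5] = max(4+21-3, 9+10-3, 10+9-3, 21+4-3, 13+0) = 22
v[6] = max(4+22-3, 9+21-3, 10+10-3, 21+9-3, 13+4-3, 28+0) = 28
v[7] = max(4+28-3, 9+22-3, 10+21-3, …, 28+4-3, 19+0) = 29
v[8] = max(4+29-3, 9+28-3, 10+22-3, …, 19+4-3, 39+0) = 39
v[9] = max(4+39-3, 9+29-3, 10+28-3, …, 39+4-3, 26+0) = 40
v[10] = max(4+40-3, 9+39-3, 10+29-3, …, 26+4-3, 45+0) = 46
v[11] = max(4+46-3, 9+40-3, 10+39-3, …, 45+4-3, 60+0) = 60
v[12] = max(4+60-3, 9+46-3, 10+40-3, …, 60+4-3, 52+0) = 61
One optimal plan: pieces 11 + 1 (1 cut) → €64 − €3 = €61.

61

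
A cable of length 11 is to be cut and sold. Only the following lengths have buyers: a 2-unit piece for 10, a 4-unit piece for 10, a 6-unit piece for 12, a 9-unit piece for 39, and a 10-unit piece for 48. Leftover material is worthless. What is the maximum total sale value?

50

Consider every possible first cut. f[k] is the best of p[i]+f[k−i] over all sellable i≤k.
f[1] = 0
f[2] = 10
f[3] = 10
f[4] = 20  (first piece 2, then f[2]=10)
f[5] = 20
f[6] = 30  (first piece 2, then f[4]=20)
f[7] = 30
f[8] = 40  (first piece 2, then f[6]=30)
f[9] = 40
f[10] = 50  (first piece 2, then f[8]=40)
f[11] = 50
One optimal cutting: pieces 2 + 2 + 2 + 2 + 2 with 1 unit of scrap → 50.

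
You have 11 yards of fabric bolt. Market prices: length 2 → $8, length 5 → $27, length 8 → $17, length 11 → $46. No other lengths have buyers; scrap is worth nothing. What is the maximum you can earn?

54

Let f[k] be the best obtainable value from length k. For each k, try every first piece i and keep the best of price[i] + f[k−i].
f[1] = 0
f[2] = 8
f[3] = 8
f[4] = 16  (first piece 2, then f[2]=8)
f[5] = max(8+8, 27+0) = 27
f[6] = max(8+16, 27+0) = 27
f[7] = max(8+27, 27+8) = 35
f[8] = max(8+27, 27+8, 17+0) = 35
f[9] = max(8+35, 27+16, 17+0) = 43
f[10] = max(8+35, 27+27, 17+8) = 54
f[11] = max(8+43, 27+27, 17+8, 46+0) = 54
One optimal cutting: pieces 5 + 5 with 1 yard of scrap → $54.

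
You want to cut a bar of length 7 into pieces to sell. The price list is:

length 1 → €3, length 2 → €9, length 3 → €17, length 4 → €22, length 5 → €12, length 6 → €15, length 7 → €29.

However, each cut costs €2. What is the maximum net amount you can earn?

37

Consider every possible first cut. r[k] is the best of p[i]+r[k−i] over all sellable i≤k, charging 2 whenever i<k.
r[1] = 3
r[2] = max(3+3-2, 9+0) = 9
r[3] = max(3+9-2, 9+3-2, 17+0) = 17
r[4] = max(3+17-2, 9+9-2, 17+3-2, 22+0) = 22
r[5] = max(3+22-2, 9+17-2, 17+9-2, 22+3-2, 12+0) = 24
r[6] = max(3+24-2, 9+22-2, 17+17-2, 22+9-2, 12+3-2, 15+0) = 32
r[7] = max(3+32-2, 9+24-2, 17+22-2, …, 15+3-2, 29+0) = 37
One optimal plan: pieces 4 + 3 (1 cut) → €39 − €2 = €37.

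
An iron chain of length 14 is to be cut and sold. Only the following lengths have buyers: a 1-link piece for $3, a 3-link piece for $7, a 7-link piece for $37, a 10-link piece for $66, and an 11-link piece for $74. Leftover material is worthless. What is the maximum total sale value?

Let best[k] be the best obtainable value from length k. For each k, try every first piece i and keep the best of price[i] + best[k−i].
best[1] = 3
best[2] = 6  (first piece 1, then best[1]=3)
best[3] = max(3+6, 7+0) = 9
best[4] = max(3+9, 7+3) = 12
best[5] = max(3+12, 7+6) = 15
best[6] = max(3+15, 7+9) = 18
best[7] = max(3+18, 7+12, 37+0) = 37
best[8] = max(3+37, 7+15, 37+3) = 40
best[9] = max(3+40, 7+18, 37+6) = 43
best[10] = max(3+43, 7+37, 37+9, 66+0) = 66
best[11] = max(3+66, 7+40, 37+12, 66+3, 74+0) = 74
best[12] = max(3+74, 7+43, 37+15, 66+6, 74+3) = 77
best[13] = max(3+77, 7+66, 37+18, 66+9, 74+6) = 80
best[14] = max(3+80, 7+74, 37+37, 66+12, 74+9) = 83
One optimal cutting: 11 + 1 + 1 + 1 → $83.

83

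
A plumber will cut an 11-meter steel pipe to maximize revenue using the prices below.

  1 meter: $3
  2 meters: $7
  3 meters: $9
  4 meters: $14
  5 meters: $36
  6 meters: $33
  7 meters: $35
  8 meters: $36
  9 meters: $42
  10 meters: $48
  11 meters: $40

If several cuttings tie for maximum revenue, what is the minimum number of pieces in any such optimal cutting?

Build r[k] bottom-up: r[k] = max over allowed piece i of (p[i] + r[k−i]).
r[1] = 3
r[2] = 7
r[3] = 10  (first piece 1, then r[2]=7)
r[4] = 14  (first piece 2, then r[2]=7)
r[5] = 36
r[6] = 39  (first piece 1, then r[5]=36)
r[7] = 43  (first piece 2, then r[5]=36)
r[8] = 46  (first piece 1, then r[7]=43)
r[9] = 50  (first piece 2, then r[7]=43)
r[10] = 72  (first piece 5, then r[5]=36)
r[11] = 75  (first piece 1, then r[10]=72)
Maximum revenue is $75.
Now minimize piece count subject to staying optimal: for each k, pieces[k] = 1 + min over i with p[i]+r[k−i]=r[k] of pieces[k−i].
pieces[8] = 3
pieces[9] = 2
pieces[10] = 2
pieces[11] = 3

3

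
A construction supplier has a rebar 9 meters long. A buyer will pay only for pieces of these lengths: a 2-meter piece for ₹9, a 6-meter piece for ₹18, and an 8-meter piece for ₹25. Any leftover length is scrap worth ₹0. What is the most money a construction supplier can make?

Consider every possible first cut. best[k] is the best of p[i]+best[k−i] over all sellable i≤k.
best[1] = 0
best[2] = 9
best[3] = 9
best[4] = 18  (first piece 2, then best[2]=9)
best[5] = 18
best[6] = 27  (first piece 2, then best[4]=18)
best[7] = 27
best[8] = 36  (first piece 2, then best[6]=27)
best[9] = 36
One optimal cutting: pieces 2 + 2 + 2 + 2 with 1 meter of scrap → ₹36.

36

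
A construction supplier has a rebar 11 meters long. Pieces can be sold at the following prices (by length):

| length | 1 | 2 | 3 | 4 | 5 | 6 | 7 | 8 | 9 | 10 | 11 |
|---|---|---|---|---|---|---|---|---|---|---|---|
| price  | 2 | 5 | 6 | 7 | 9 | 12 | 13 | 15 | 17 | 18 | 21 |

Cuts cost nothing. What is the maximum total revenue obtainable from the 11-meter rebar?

Let best[k] be the best obtainable value from length k. For each k, try every first piece i and keep the best of price[i] + best[k−i].
best[1] = 2
best[2] = 5
best[3] = 7  (first piece 1, then best[2]=5)
best[4] = 10  (first piece 2, then best[2]=5)
best[5] = 12  (first piece 1, then best[4]=10)
best[6] = 15  (first piece 2, then best[4]=10)
best[7] = 17  (first piece 1, then best[6]=15)
best[8] = 20  (first piece 2, then best[6]=15)
best[9] = 22  (first piece 1, then best[8]=20)
best[10] = 25  (first piece 2, then best[8]=20)
best[11] = 27  (first piece 1, then best[10]=25)
One optimal cutting: 2 + 2 + 2 + 2 + 2 + 1 → ₹5 + ₹5 + ₹5 + ₹5 + ₹5 + ₹2 = ₹27.

27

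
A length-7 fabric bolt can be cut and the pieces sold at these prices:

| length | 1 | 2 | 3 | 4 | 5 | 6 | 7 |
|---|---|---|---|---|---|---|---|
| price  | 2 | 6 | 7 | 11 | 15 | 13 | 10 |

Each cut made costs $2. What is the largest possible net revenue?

19

Consider every possible first cut. r[k] is the best of p[i]+r[k−i] over all sellable i≤k, charging 2 whenever i<k.
r[1] = 2
r[2] = max(2+2-2, 6+0) = 6
r[3] = max(2+6-2, 6+2-2, 7+0) = 7
r[4] = max(2+7-2, 6+6-2, 7+2-2, 11+0) = 11
r[5] = max(2+11-2, 6+7-2, 7+6-2, 11+2-2, 15+0) = 15
r[6] = max(2+15-2, 6+11-2, 7+7-2, 11+6-2, 15+2-2, 13+0) = 15
r[7] = max(2+15-2, 6+15-2, 7+11-2, …, 13+2-2, 10+0) = 19
One optimal plan: pieces 5 + 2 (1 cut) → $21 − $2 = $19.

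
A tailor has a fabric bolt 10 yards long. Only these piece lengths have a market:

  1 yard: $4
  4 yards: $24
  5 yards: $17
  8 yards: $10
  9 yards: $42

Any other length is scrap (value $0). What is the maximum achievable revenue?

Let best[k] be the best obtainable value from length k. For each k, try every first piece i and keep the best of price[i] + best[k−i].
best[1] = 4
best[2] = 8  (first piece 1, then best[1]=4)
best[3] = 12  (first piece 1, then best[2]=8)
best[4] = 24
best[5] = 28  (first piece 1, then best[4]=24)
best[6] = 32  (first piece 1, then best[5]=28)
best[7] = 36  (first piece 1, then best[6]=32)
best[8] = 48  (first piece 4, then best[4]=24)
best[9] = 52  (first piece 1, then best[8]=48)
best[10] = 56  (first piece 1, then best[9]=52)
One optimal cutting: 4 + 4 + 1 + 1 → $56.

56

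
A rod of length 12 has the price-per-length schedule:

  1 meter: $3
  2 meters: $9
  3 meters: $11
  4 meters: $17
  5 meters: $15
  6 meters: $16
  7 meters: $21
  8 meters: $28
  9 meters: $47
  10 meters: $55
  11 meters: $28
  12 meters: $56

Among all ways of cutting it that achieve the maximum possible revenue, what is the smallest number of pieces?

Consider every possible first cut. r[k] is the best of p[i]+r[k−i] over all sellable i≤k.
r[1] = 3
r[2] = max(3+3, 9+0) = 9
r[3] = max(3+9, 9+3, 11+0) = 12
r[4] = max(3+12, 9+9, 11+3, 17+0) = 18
r[5] = max(3+18, 9+12, 11+9, 17+3, 15+0) = 21
r[6] = max(3+21, 9+18, 11+12, 17+9, 15+3, 16+0) = 27
r[7] = max(3+27, 9+21, 11+18, …, 16+3, 21+0) = 30
r[8] = max(3+30, 9+27, 11+21, …, 21+3, 28+0) = 36
r[9] = max(3+36, 9+30, 11+27, …, 28+3, 47+0) = 47
r[10] = max(3+47, 9+36, 11+30, …, 47+3, 55+0) = 55
r[11] = max(3+55, 9+47, 11+36, …, 55+3, 28+0) = 58
r[12] = max(3+58, 9+55, 11+47, …, 28+3, 56+0) = 64
Maximum revenue is $64.
Now minimize piece count subject to staying optimal: for each k, pieces[k] = 1 + min over i with p[i]+r[k−i]=r[k] of pieces[k−i].
pieces[9] = 1
pieces[10] = 1
pieces[11] = 2
pieces[12] = 2

2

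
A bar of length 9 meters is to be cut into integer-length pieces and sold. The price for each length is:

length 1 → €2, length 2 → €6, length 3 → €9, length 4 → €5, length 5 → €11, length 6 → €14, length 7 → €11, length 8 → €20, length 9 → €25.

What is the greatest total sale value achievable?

27

Let v[k] be the best obtainable value from length k. For each k, try every first piece i and keep the best of price[i] + v[k−i].
v[1] = 2
v[2] = max(2+2, 6+0) = 6
v[3] = max(2+6, 6+2, 9+0) = 9
v[4] = max(2+9, 6+6, 9+2, 5+0) = 12
v[5] = max(2+12, 6+9, 9+6, 5+2, 11+0) = 15
v[6] = max(2+15, 6+12, 9+9, 5+6, 11+2, 14+0) = 18
v[7] = max(2+18, 6+15, 9+12, …, 14+2, 11+0) = 21
v[8] = max(2+21, 6+18, 9+15, …, 11+2, 20+0) = 24
v[9] = max(2+24, 6+21, 9+18, …, 20+2, 25+0) = 27
One optimal cutting: 3 + 2 + 2 + 2 → €9 + €6 + €6 + €6 = €27.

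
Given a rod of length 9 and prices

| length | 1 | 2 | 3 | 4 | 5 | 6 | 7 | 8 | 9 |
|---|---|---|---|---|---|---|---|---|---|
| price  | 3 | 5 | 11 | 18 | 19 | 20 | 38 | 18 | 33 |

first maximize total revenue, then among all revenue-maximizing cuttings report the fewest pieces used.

3

Build r[k] bottom-up: r[k] = max over allowed piece i of (p[i] + r[k−i]).
r[1] = 3
r[2] = max(3+3, 5+0) = 6
r[3] = max(3+6, 5+3, 11+0) = 11
r[4] = max(3+11, 5+6, 11+3, 18+0) = 18
r[5] = max(3+18, 5+11, 11+6, 18+3, 19+0) = 21
r[6] = max(3+21, 5+18, 11+11, 18+6, 19+3, 20+0) = 24
r[7] = max(3+24, 5+21, 11+18, …, 20+3, 38+0) = 38
r[8] = max(3+38, 5+24, 11+21, …, 38+3, 18+0) = 41
r[9] = max(3+41, 5+38, 11+24, …, 18+3, 33+0) = 44
Maximum revenue is €44.
Now minimize piece count subject to staying optimal: for each k, pieces[k] = 1 + min over i with p[i]+r[k−i]=r[k] of pieces[k−i].
pieces[6] = 3
pieces[7] = 1
pieces[8] = 2
pieces[9] = 3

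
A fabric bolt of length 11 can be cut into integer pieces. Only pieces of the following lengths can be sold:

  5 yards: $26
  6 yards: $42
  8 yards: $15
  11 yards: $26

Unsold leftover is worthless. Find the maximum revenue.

68

Build r[k] bottom-up: r[k] = max over allowed piece i of (p[i] + r[k−i]).
r[1] = 0
r[2] = 0
r[3] = 0
r[4] = 0
r[5] = 26
r[6] = max(26+0, 42+0) = 42
r[7] = max(26+0, 42+0) = 42
r[8] = max(26+0, 42+0, 15+0) = 42
r[9] = max(26+0, 42+0, 15+0) = 42
r[10] = max(26+26, 42+0, 15+0) = 52
r[11] = max(26+42, 42+26, 15+0, 26+0) = 68
One optimal cutting: 6 + 5 → $68.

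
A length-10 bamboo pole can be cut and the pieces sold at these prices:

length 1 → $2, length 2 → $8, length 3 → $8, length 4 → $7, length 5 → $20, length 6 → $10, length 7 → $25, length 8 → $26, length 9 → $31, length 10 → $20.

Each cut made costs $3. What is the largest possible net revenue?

37

Build r[k] bottom-up: r[k] = max over allowed piece i of (p[i] + r[k−i]) − 3 per cut.
r[1] = 2
r[2] = max(2+2-3, 8+0) = 8
r[3] = max(2+8-3, 8+2-3, 8+0) = 8
r[4] = max(2+8-3, 8+8-3, 8+2-3, 7+0) = 13
r[5] = max(2+13-3, 8+8-3, 8+8-3, 7+2-3, 20+0) = 20
r[6] = max(2+20-3, 8+13-3, 8+8-3, 7+8-3, 20+2-3, 10+0) = 19
r[7] = max(2+19-3, 8+20-3, 8+13-3, …, 10+2-3, 25+0) = 25
r[8] = max(2+25-3, 8+19-3, 8+20-3, …, 25+2-3, 26+0) = 26
r[9] = max(2+26-3, 8+25-3, 8+19-3, …, 26+2-3, 31+0) = 31
r[10] = max(2+31-3, 8+26-3, 8+25-3, …, 31+2-3, 20+0) = 37
One optimal plan: pieces 5 + 5 (1 cut) → $40 − $3 = $37.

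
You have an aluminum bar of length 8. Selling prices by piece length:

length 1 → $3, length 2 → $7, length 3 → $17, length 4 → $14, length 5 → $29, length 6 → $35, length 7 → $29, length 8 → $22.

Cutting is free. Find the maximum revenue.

Build r[k] bottom-up: r[k] = max over allowed piece i of (p[i] + r[k−i]).
r[1] = 3
r[2] = max(3+3, 7+0) = 7
r[3] = max(3+7, 7+3, 17+0) = 17
r[4] = max(3+17, 7+7, 17+3, 14+0) = 20
r[5] = max(3+20, 7+17, 17+7, 14+3, 29+0) = 29
r[6] = max(3+29, 7+20, 17+17, 14+7, 29+3, 35+0) = 35
r[7] = max(3+35, 7+29, 17+20, …, 35+3, 29+0) = 38
r[8] = max(3+38, 7+35, 17+29, …, 29+3, 22+0) = 46
One optimal cutting: 5 + 3 → $29 + $17 = $46.

46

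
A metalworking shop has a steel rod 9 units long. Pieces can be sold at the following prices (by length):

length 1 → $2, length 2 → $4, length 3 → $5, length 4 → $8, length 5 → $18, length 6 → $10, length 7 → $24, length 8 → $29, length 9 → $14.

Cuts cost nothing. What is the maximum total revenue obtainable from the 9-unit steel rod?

31

Consider every possible first cut. v[k] is the best of p[i]+v[k−i] over all sellable i≤k.
v[1] = 2
v[2] = 4  (first piece 1, then v[1]=2)
v[3] = 6  (first piece 1, then v[2]=4)
v[4] = 8  (first piece 1, then v[3]=6)
v[5] = 18
v[6] = 20  (first piece 1, then v[5]=18)
v[7] = 24
v[8] = 29
v[9] = 31  (first piece 1, then v[8]=29)
One optimal cutting: 8 + 1 → $29 + $2 = $31.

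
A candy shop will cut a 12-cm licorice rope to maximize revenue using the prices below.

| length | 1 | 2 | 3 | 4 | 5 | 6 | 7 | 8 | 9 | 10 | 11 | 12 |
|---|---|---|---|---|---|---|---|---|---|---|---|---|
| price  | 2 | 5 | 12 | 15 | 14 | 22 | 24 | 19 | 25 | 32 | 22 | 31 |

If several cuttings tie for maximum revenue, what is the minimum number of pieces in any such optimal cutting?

Consider every possible first cut. r[k] is the best of p[i]+r[k−i] over all sellable i≤k.
r[1] = 2
r[2] = 5
r[3] = 12
r[4] = 15
r[5] = 17  (first piece 1, then r[4]=15)
r[6] = 24  (first piece 3, then r[3]=12)
r[7] = 27  (first piece 3, then r[4]=15)
r[8] = 30  (first piece 4, then r[4]=15)
r[9] = 36  (first piece 3, then r[6]=24)
r[10] = 39  (first piece 3, then r[7]=27)
r[11] = 42  (first piece 3, then r[8]=30)
r[12] = 48  (first piece 3, then r[9]=36)
Maximum revenue is ¢48.
Now minimize piece count subject to staying optimal: for each k, pieces[k] = 1 + min over i with p[i]+r[k−i]=r[k] of pieces[k−i].
pieces[9] = 3
pieces[10] = 3
pieces[11] = 3
pieces[12] = 4

4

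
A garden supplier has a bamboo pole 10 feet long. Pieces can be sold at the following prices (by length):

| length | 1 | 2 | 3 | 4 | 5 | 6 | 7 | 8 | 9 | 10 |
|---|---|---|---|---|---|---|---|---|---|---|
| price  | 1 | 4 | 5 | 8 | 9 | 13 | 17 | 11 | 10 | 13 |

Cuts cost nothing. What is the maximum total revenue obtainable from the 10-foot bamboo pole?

22

Build v[k] bottom-up: v[k] = max over allowed piece i of (p[i] + v[k−i]).
v[1] = 1
v[2] = max(1+1, 4+0) = 4
v[3] = max(1+4, 4+1, 5+0) = 5
v[4] = max(1+5, 4+4, 5+1, 8+0) = 8
v[5] = max(1+8, 4+5, 5+4, 8+1, 9+0) = 9
v[6] = max(1+9, 4+8, 5+5, 8+4, 9+1, 13+0) = 13
v[7] = max(1+13, 4+9, 5+8, …, 13+1, 17+0) = 17
v[8] = max(1+17, 4+13, 5+9, …, 17+1, 11+0) = 18
v[9] = max(1+18, 4+17, 5+13, …, 11+1, 10+0) = 21
v[10] = max(1+21, 4+18, 5+17, …, 10+1, 13+0) = 22
One optimal cutting: 7 + 2 + 1 → $17 + $4 + $1 = $22.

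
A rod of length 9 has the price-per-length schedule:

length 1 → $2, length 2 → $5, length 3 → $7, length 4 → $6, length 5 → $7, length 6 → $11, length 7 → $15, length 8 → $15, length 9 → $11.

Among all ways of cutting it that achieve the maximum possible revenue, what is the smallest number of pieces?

4

Let r[k] be the best obtainable value from length k. For each k, try every first piece i and keep the best of price[i] + r[k−i].
r[1] = 2
r[2] = 5
r[3] = 7  (first piece 1, then r[2]=5)
r[4] = 10  (first piece 2, then r[2]=5)
r[5] = 12  (first piece 1, then r[4]=10)
r[6] = 15  (first piece 2, then r[4]=10)
r[7] = 17  (first piece 1, then r[6]=15)
r[8] = 20  (first piece 2, then r[6]=15)
r[9] = 22  (first piece 1, then r[8]=20)
Maximum revenue is $22.
Now minimize piece count subject to staying optimal: for each k, pieces[k] = 1 + min over i with p[i]+r[k−i]=r[k] of pieces[k−i].
pieces[6] = 3
pieces[7] = 3
pieces[8] = 4
pieces[9] = 4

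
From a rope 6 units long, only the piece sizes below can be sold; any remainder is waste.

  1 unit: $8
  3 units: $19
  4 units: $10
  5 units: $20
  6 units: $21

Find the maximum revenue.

48

Build best[k] bottom-up: best[k] = max over allowed piece i of (p[i] + best[k−i]).
best[1] = 8
best[2] = 16  (first piece 1, then best[1]=8)
best[3] = max(8+16, 19+0) = 24
best[4] = max(8+24, 19+8, 10+0) = 32
best[5] = max(8+32, 19+16, 10+8, 20+0) = 40
best[6] = max(8+40, 19+24, 10+16, 20+8, 21+0) = 48
One optimal cutting: 1 + 1 + 1 + 1 + 1 + 1 → $48.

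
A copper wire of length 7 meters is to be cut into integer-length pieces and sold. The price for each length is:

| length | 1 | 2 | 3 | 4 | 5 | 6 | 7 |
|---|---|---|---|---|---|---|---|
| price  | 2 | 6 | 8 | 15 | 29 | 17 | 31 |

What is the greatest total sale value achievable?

35

Consider every possible first cut. best[k] is the best of p[i]+best[k−i] over all sellable i≤k.
best[1] = 2
best[2] = max(2+2, 6+0) = 6
best[3] = max(2+6, 6+2, 8+0) = 8
best[4] = max(2+8, 6+6, 8+2, 15+0) = 15
best[5] = max(2+15, 6+8, 8+6, 15+2, 29+0) = 29
best[6] = max(2+29, 6+15, 8+8, 15+6, 29+2, 17+0) = 31
best[7] = max(2+31, 6+29, 8+15, …, 17+2, 31+0) = 35
One optimal cutting: 5 + 2 → €29 + €6 = €35.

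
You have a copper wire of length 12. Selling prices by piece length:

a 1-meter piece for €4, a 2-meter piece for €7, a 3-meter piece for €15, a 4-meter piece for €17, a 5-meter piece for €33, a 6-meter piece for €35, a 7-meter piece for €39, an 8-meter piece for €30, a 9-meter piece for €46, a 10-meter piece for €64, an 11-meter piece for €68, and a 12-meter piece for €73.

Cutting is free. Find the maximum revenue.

Let R[k] be the best obtainable value from length k. For each k, try every first piece i and keep the best of price[i] + R[k−i].
R[1] = 4
R[2] = max(4+4, 7+0) = 8
R[3] = max(4+8, 7+4, 15+0) = 15
R[4] = max(4+15, 7+8, 15+4, 17+0) = 19
R[5] = max(4+19, 7+15, 15+8, 17+4, 33+0) = 33
R[6] = max(4+33, 7+19, 15+15, 17+8, 33+4, 35+0) = 37
R[7] = max(4+37, 7+33, 15+19, …, 35+4, 39+0) = 41
R[8] = max(4+41, 7+37, 15+33, …, 39+4, 30+0) = 48
R[9] = max(4+48, 7+41, 15+37, …, 30+4, 46+0) = 52
R[10] = max(4+52, 7+48, 15+41, …, 46+4, 64+0) = 66
R[11] = max(4+66, 7+52, 15+48, …, 64+4, 68+0) = 70
R[12] = max(4+70, 7+66, 15+52, …, 68+4, 73+0) = 74
One optimal cutting: 5 + 5 + 1 + 1 → €33 + €33 + €4 + €4 = €74.

74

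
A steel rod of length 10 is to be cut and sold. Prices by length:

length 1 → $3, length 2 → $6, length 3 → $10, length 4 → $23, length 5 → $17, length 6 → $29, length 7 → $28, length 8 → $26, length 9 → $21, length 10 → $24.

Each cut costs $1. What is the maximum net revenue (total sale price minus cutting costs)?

51

Let net[k] be the best obtainable value from length k. For each k, try every first piece i and keep the best of price[i] + net[k−i] minus the 1 cut fee when i<k.
net[1] = 3
net[2] = 6
net[3] = 10
net[4] = 23
net[5] = 25  (first piece 1, then net[4]=23)
net[6] = 29
net[7] = 32  (first piece 3, then net[4]=23)
net[8] = 45  (first piece 4, then net[4]=23)
net[9] = 47  (first piece 1, then net[8]=45)
net[10] = 51  (first piece 4, then net[6]=29)
One optimal plan: pieces 6 + 4 (1 cut) → $52 − $1 = $51.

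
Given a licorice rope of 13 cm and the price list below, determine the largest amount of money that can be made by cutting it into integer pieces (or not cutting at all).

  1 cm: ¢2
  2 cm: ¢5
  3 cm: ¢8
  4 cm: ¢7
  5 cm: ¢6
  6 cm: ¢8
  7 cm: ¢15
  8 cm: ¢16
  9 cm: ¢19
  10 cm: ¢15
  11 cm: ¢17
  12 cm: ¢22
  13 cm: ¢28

34

Build v[k] bottom-up: v[k] = max over allowed piece i of (p[i] + v[k−i]).
v[1] = 2
v[2] = 5
v[3] = 8
v[4] = 10  (first piece 1, then v[3]=8)
v[5] = 13  (first piece 2, then v[3]=8)
v[6] = 16  (first piece 3, then v[3]=8)
v[7] = 18  (first piece 1, then v[6]=16)
v[8] = 21  (first piece 2, then v[6]=16)
v[9] = 24  (first piece 3, then v[6]=16)
v[10] = 26  (first piece 1, then v[9]=24)
v[11] = 29  (first piece 2, then v[9]=24)
v[12] = 32  (first piece 3, then v[9]=24)
v[13] = 34  (first piece 1, then v[12]=32)
One optimal cutting: 3 + 3 + 3 + 3 + 1 → ¢8 + ¢8 + ¢8 + ¢8 + ¢2 = ¢34.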